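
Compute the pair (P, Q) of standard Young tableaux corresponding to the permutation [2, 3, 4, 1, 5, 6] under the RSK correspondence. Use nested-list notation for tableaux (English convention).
P = [[1, 3, 4, 5, 6], [2]], Q = [[1, 2, 3, 5, 6], [4]]

Insert each entry of the permutation into P by Schensted row insertion, recording in Q the position of each new cell.

Insert 2: appended to row 1. P = [[2]].
Insert 3: appended to row 1. P = [[2, 3]].
Insert 4: appended to row 1. P = [[2, 3, 4]].
Insert 1: 1 bumps 2 from row 1; 2 starts row 2. P = [[1, 3, 4], [2]].
Insert 5: appended to row 1. P = [[1, 3, 4, 5], [2]].
Insert 6: appended to row 1. P = [[1, 3, 4, 5, 6], [2]].

So P = [[1, 3, 4, 5, 6], [2]], Q = [[1, 2, 3, 5, 6], [4]].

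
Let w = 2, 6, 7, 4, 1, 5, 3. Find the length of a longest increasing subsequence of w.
3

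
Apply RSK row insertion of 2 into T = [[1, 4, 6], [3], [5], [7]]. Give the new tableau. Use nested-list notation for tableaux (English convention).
In row 1, 2 replaces 4 (the leftmost entry greater than 2); 4 is bumped to row 2. 4 is appended to row 2. The new tableau is [[1, 2, 6], [3, 4], [5], [7]].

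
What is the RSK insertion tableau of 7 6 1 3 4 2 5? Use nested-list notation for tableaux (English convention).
Insert 7: appended to row 1. P = [[7]].
Insert 6: 6 bumps 7 from row 1; 7 starts row 2. P = [[6], [7]].
Insert 1: 1 bumps 6 from row 1; 6 bumps 7 from row 2; 7 starts row 3. P = [[1], [6], [7]].
Insert 3: appended to row 1. P = [[1, 3], [6], [7]].
Insert 4: appended to row 1. P = [[1, 3, 4], [6], [7]].
Insert 2: 2 bumps 3 from row 1; 3 bumps 6 from row 2; 6 bumps 7 from row 3; 7 starts row 4. P = [[1, 2, 4], [3], [6], [7]].
Insert 5: appended to row 1. P = [[1, 2, 4, 5], [3], [6], [7]].

So P = [[1, 2, 4, 5], [3], [6], [7]].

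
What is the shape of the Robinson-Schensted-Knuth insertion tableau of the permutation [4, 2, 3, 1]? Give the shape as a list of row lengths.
Row-insert each entry into an empty tableau.

After inserting 4: P = [[4]].
After inserting 2: P = [[2], [4]].
After inserting 3: P = [[2, 3], [4]].
After inserting 1: P = [[1, 3], [2], [4]].

The final insertion tableau P = [[1, 3], [2], [4]] has shape [2, 1, 1].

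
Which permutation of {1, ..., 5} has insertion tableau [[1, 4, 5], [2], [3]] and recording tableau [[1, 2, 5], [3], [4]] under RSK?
3 4 2 1 5

Reverse RSK: for i = n, n-1, ..., 1, locate i in Q, remove the corresponding corner cell from P, and reverse-bump its entry up through P; the value ejected from row 1 is w(i).

So w = 3 4 2 1 5.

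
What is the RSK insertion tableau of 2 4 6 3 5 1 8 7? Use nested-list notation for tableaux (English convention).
Insert 2: appended to row 1. P = [[2]].
Insert 4: appended to row 1. P = [[2, 4]].
Insert 6: appended to row 1. P = [[2, 4, 6]].
Insert 3: 3 bumps 4 from row 1; 4 starts row 2. P = [[2, 3, 6], [4]].
Insert 5: 5 bumps 6 from row 1; 6 appends to row 2. P = [[2, 3, 5], [4, 6]].
Insert 1: 1 bumps 2 from row 1; 2 bumps 4 from row 2; 4 starts row 3. P = [[1, 3, 5], [2, 6], [4]].
Insert 8: appended to row 1. P = [[1, 3, 5, 8], [2, 6], [4]].
Insert 7: 7 bumps 8 from row 1; 8 appends to row 2. P = [[1, 3, 5, 7], [2, 6, 8], [4]].

So P = [[1, 3, 5, 7], [2, 6, 8], [4]].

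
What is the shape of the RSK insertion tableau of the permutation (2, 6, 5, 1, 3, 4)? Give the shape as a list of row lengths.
[3, 2, 1]

Row-insert each entry into an empty tableau.

After inserting 2: P = [[2]].
After inserting 6: P = [[2, 6]].
After inserting 5: P = [[2, 5], [6]].
After inserting 1: P = [[1, 5], [2], [6]].
After inserting 3: P = [[1, 3], [2, 5], [6]].
After inserting 4: P = [[1, 3, 4], [2, 5], [6]].

The final insertion tableau P = [[1, 3, 4], [2, 5], [6]] has shape [3, 2, 1].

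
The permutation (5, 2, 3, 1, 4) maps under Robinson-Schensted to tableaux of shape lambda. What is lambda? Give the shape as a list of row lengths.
[3, 1, 1]

Row-insert each entry into an empty tableau.

After inserting 5: P = [[5]].
After inserting 2: P = [[2], [5]].
After inserting 3: P = [[2, 3], [5]].
After inserting 1: P = [[1, 3], [2], [5]].
After inserting 4: P = [[1, 3, 4], [2], [5]].

The final insertion tableau P = [[1, 3, 4], [2], [5]] has shape [3, 1, 1].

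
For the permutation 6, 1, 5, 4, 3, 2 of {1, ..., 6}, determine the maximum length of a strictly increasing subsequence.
2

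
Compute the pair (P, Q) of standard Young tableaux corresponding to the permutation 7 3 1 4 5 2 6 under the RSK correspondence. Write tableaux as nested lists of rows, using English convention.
Insert each entry of the permutation into P by Schensted row insertion, recording in Q the position of each new cell.

Insert 7: appended to row 1. P = [[7]].
Insert 3: 3 bumps 7 from row 1; 7 starts row 2. P = [[3], [7]].
Insert 1: 1 bumps 3 from row 1; 3 bumps 7 from row 2; 7 starts row 3. P = [[1], [3], [7]].
Insert 4: appended to row 1. P = [[1, 4], [3], [7]].
Insert 5: appended to row 1. P = [[1, 4, 5], [3], [7]].
Insert 2: 2 bumps 4 from row 1; 4 appends to row 2. P = [[1, 2, 5], [3, 4], [7]].
Insert 6: appended to row 1. P = [[1, 2, 5, 6], [3, 4], [7]].

So P = [[1, 2, 5, 6], [3, 4], [7]], Q = [[1, 4, 5, 7], [2, 6], [3]].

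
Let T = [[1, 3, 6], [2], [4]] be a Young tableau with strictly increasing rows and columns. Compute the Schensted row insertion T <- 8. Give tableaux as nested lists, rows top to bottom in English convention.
8 is larger than every entry of row 1, so it is appended to row 1. The new tableau is [[1, 3, 6, 8], [2], [4]].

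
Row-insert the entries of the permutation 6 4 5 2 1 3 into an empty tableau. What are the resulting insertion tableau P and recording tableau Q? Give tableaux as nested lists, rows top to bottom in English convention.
Insert each entry of the permutation into P by Schensted row insertion, recording in Q the position of each new cell.

Insert 6: appended to row 1. P = [[6]].
Insert 4: 4 bumps 6 from row 1; 6 starts row 2. P = [[4], [6]].
Insert 5: appended to row 1. P = [[4, 5], [6]].
Insert 2: 2 bumps 4 from row 1; 4 bumps 6 from row 2; 6 starts row 3. P = [[2, 5], [4], [6]].
Insert 1: 1 bumps 2 from row 1; 2 bumps 4 from row 2; 4 bumps 6 from row 3; 6 starts row 4. P = [[1, 5], [2], [4], [6]].
Insert 3: 3 bumps 5 from row 1; 5 appends to row 2. P = [[1, 3], [2, 5], [4], [6]].

So P = [[1, 3], [2, 5], [4], [6]], Q = [[1, 3], [2, 6], [4], [5]].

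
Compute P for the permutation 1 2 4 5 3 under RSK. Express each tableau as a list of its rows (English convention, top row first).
P = [[1, 2, 3, 5], [4]]

After inserting 1: P = [[1]].
After inserting 2: P = [[1, 2]].
After inserting 4: P = [[1, 2, 4]].
After inserting 5: P = [[1, 2, 4, 5]].
After inserting 3: P = [[1, 2, 3, 5], [4]].

So P = [[1, 2, 3, 5], [4]].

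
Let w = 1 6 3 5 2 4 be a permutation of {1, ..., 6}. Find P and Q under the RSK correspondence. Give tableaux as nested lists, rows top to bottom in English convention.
Insert each entry of the permutation into P by Schensted row insertion, recording in Q the position of each new cell.

Insert 1: appended to row 1. P = [[1]].
Insert 6: appended to row 1. P = [[1, 6]].
Insert 3: 3 bumps 6 from row 1; 6 starts row 2. P = [[1, 3], [6]].
Insert 5: appended to row 1. P = [[1, 3, 5], [6]].
Insert 2: 2 bumps 3 from row 1; 3 bumps 6 from row 2; 6 starts row 3. P = [[1, 2, 5], [3], [6]].
Insert 4: 4 bumps 5 from row 1; 5 appends to row 2. P = [[1, 2, 4], [3, 5], [6]].

So P = [[1, 2, 4], [3, 5], [6]], Q = [[1, 2, 4], [3, 6], [5]].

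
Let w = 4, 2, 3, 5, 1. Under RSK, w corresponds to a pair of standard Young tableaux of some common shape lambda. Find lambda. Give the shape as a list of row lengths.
Row-insert each entry into an empty tableau.

After inserting 4: P = [[4]].
After inserting 2: P = [[2], [4]].
After inserting 3: P = [[2, 3], [4]].
After inserting 5: P = [[2, 3, 5], [4]].
After inserting 1: P = [[1, 3, 5], [2], [4]].

The final insertion tableau P = [[1, 3, 5], [2], [4]] has shape [3, 1, 1].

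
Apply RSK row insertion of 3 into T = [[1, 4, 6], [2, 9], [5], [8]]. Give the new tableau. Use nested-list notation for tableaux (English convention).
In row 1, 3 replaces 4 (the leftmost entry greater than 3); 4 is bumped to row 2. In row 2, 4 replaces 9 (the leftmost entry greater than 4); 9 is bumped to row 3. 9 is appended to row 3. The new tableau is [[1, 3, 6], [2, 4], [5, 9], [8]].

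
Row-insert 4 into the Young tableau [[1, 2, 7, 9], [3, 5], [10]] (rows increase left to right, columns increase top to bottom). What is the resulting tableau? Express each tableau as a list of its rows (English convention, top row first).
[[1, 2, 4, 9], [3, 5, 7], [10]]

In row 1, 4 replaces 7 (the leftmost entry greater than 4); 7 is bumped to row 2. 7 is appended to row 2. The new tableau is [[1, 2, 4, 9], [3, 5, 7], [10]].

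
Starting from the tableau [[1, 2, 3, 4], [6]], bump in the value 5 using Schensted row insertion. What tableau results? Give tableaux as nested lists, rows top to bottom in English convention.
5 is larger than every entry of row 1, so it is appended to row 1. The new tableau is [[1, 2, 3, 4, 5], [6]].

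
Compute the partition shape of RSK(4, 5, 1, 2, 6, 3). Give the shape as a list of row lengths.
RSK row insertion gives P = [[1, 2, 3], [4, 5, 6]], which has shape [3, 3].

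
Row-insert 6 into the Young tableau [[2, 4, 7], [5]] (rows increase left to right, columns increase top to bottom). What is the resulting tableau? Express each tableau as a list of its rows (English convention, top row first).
In row 1, 6 replaces 7 (the leftmost entry greater than 6); 7 is bumped to row 2. 7 is appended to row 2. The new tableau is [[2, 4, 6], [5, 7]].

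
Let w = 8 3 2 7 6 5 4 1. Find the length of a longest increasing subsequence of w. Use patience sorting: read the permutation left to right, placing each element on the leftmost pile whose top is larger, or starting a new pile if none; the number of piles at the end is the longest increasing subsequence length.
8: new pile. tops = [8]
3: onto pile 1 (replacing 8). tops = [3]
2: onto pile 1 (replacing 3). tops = [2]
7: new pile. tops = [2, 7]
6: onto pile 2 (replacing 7). tops = [2, 6]
5: onto pile 2 (replacing 6). tops = [2, 5]
4: onto pile 2 (replacing 5). tops = [2, 4]
1: onto pile 1 (replacing 2). tops = [1, 4]

2 piles, so the longest increasing subsequence has length 2.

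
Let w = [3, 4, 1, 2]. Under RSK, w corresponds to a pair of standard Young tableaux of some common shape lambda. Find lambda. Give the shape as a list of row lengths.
[2, 2]

RSK row insertion gives P = [[1, 2], [3, 4]], which has shape [2, 2].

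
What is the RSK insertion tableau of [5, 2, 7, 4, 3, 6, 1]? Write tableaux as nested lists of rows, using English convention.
Insert 5: appended to row 1. P = [[5]].
Insert 2: 2 bumps 5 from row 1; 5 starts row 2. P = [[2], [5]].
Insert 7: appended to row 1. P = [[2, 7], [5]].
Insert 4: 4 bumps 7 from row 1; 7 appends to row 2. P = [[2, 4], [5, 7]].
Insert 3: 3 bumps 4 from row 1; 4 bumps 5 from row 2; 5 starts row 3. P = [[2, 3], [4, 7], [5]].
Insert 6: appended to row 1. P = [[2, 3, 6], [4, 7], [5]].
Insert 1: 1 bumps 2 from row 1; 2 bumps 4 from row 2; 4 bumps 5 from row 3; 5 starts row 4. P = [[1, 3, 6], [2, 7], [4], [5]].

So P = [[1, 3, 6], [2, 7], [4], [5]].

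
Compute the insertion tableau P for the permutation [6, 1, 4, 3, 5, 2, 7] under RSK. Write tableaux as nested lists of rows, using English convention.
P = [[1, 2, 5, 7], [3], [4], [6]]

Insert 6: appended to row 1. P = [[6]].
Insert 1: 1 bumps 6 from row 1; 6 starts row 2. P = [[1], [6]].
Insert 4: appended to row 1. P = [[1, 4], [6]].
Insert 3: 3 bumps 4 from row 1; 4 bumps 6 from row 2; 6 starts row 3. P = [[1, 3], [4], [6]].
Insert 5: appended to row 1. P = [[1, 3, 5], [4], [6]].
Insert 2: 2 bumps 3 from row 1; 3 bumps 4 from row 2; 4 bumps 6 from row 3; 6 starts row 4. P = [[1, 2, 5], [3], [4], [6]].
Insert 7: appended to row 1. P = [[1, 2, 5, 7], [3], [4], [6]].

So P = [[1, 2, 5, 7], [3], [4], [6]].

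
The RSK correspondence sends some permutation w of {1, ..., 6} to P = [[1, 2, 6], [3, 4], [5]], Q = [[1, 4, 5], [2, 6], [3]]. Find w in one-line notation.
5 3 1 4 6 2

Reverse the RSK construction: for i from n down to 1, find the cell of Q containing i, remove the entry at that cell from P, and reverse-bump it up through P; the value ejected from row 1 is w(i).

Step i=6: Q has 6 at row 2, column 2; remove 4 from row 2 of P and reverse-bump: 4 enters row 1 and ejects 2. So w(6) = 2. P is now [[1, 4, 6], [3], [5]].
Step i=5: Q has 5 at row 1, column 3; remove that cell from P, ejecting 6. So w(5) = 6. P is now [[1, 4], [3], [5]].
Step i=4: Q has 4 at row 1, column 2; remove that cell from P, ejecting 4. So w(4) = 4. P is now [[1], [3], [5]].
Step i=3: Q has 3 at row 3, column 1; remove 5 from row 3 of P and reverse-bump: 5 enters row 2 and ejects 3; 3 enters row 1 and ejects 1. So w(3) = 1. P is now [[3], [5]].
Step i=2: Q has 2 at row 2, column 1; remove 5 from row 2 of P and reverse-bump: 5 enters row 1 and ejects 3. So w(2) = 3. P is now [[5]].
Step i=1: Q has 1 at row 1, column 1; remove that cell from P, ejecting 5. So w(1) = 5. P is now [].

So w = 5 3 1 4 6 2.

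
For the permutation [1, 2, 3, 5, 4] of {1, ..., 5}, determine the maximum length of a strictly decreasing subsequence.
2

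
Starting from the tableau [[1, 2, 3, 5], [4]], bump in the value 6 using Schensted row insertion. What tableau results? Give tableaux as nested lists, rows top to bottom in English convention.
6 is larger than every entry of row 1, so it is appended to row 1. The new tableau is [[1, 2, 3, 5, 6], [4]].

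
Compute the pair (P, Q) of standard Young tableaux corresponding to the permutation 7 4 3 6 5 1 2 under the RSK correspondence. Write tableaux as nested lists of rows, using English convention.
Insert each entry of the permutation into P by Schensted row insertion, recording in Q the position of each new cell.

Insert 7: appended to row 1. P = [[7]].
Insert 4: 4 bumps 7 from row 1; 7 starts row 2. P = [[4], [7]].
Insert 3: 3 bumps 4 from row 1; 4 bumps 7 from row 2; 7 starts row 3. P = [[3], [4], [7]].
Insert 6: appended to row 1. P = [[3, 6], [4], [7]].
Insert 5: 5 bumps 6 from row 1; 6 appends to row 2. P = [[3, 5], [4, 6], [7]].
Insert 1: 1 bumps 3 from row 1; 3 bumps 4 from row 2; 4 bumps 7 from row 3; 7 starts row 4. P = [[1, 5], [3, 6], [4], [7]].
Insert 2: 2 bumps 5 from row 1; 5 bumps 6 from row 2; 6 appends to row 3. P = [[1, 2], [3, 5], [4, 6], [7]].

So P = [[1, 2], [3, 5], [4, 6], [7]], Q = [[1, 4], [2, 5], [3, 7], [6]].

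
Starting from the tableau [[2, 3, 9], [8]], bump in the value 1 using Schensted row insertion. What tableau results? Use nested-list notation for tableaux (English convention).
In row 1, 1 replaces 2 (the leftmost entry greater than 1); 2 is bumped to row 2. In row 2, 2 replaces 8 (the leftmost entry greater than 2); 8 is bumped to row 3. 8 starts a new row 3. The new tableau is [[1, 3, 9], [2], [8]].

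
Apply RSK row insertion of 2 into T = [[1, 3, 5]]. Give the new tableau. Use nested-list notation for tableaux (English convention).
[[1, 2, 5], [3]]

In row 1, 2 replaces 3 (the leftmost entry greater than 2); 3 is bumped to row 2. 3 starts a new row 2. The new tableau is [[1, 2, 5], [3]].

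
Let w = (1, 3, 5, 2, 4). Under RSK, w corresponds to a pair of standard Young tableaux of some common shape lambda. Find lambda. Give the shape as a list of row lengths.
[3, 2]

RSK row insertion gives P = [[1, 2, 4], [3, 5]], which has shape [3, 2].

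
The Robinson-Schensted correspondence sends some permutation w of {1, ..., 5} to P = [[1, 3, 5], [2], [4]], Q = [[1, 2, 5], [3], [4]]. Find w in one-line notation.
Reverse the RSK construction: for i from n down to 1, find the cell of Q containing i, remove the entry at that cell from P, and reverse-bump it up through P; the value ejected from row 1 is w(i).

Step i=5: Q has 5 at row 1, column 3; remove that cell from P, ejecting 5. So w(5) = 5. P is now [[1, 3], [2], [4]].
Step i=4: Q has 4 at row 3, column 1; remove 4 from row 3 of P and reverse-bump: 4 enters row 2 and ejects 2; 2 enters row 1 and ejects 1. So w(4) = 1. P is now [[2, 3], [4]].
Step i=3: Q has 3 at row 2, column 1; remove 4 from row 2 of P and reverse-bump: 4 enters row 1 and ejects 3. So w(3) = 3. P is now [[2, 4]].
Step i=2: Q has 2 at row 1, column 2; remove that cell from P, ejecting 4. So w(2) = 4. P is now [[2]].
Step i=1: Q has 1 at row 1, column 1; remove that cell from P, ejecting 2. So w(1) = 2. P is now [].

So w = 2 4 3 1 5.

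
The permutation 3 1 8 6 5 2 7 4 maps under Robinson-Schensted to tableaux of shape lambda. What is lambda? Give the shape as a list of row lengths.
[3, 3, 1, 1]

Row-insert each entry into an empty tableau.

After inserting 3: P = [[3]].
After inserting 1: P = [[1], [3]].
After inserting 8: P = [[1, 8], [3]].
After inserting 6: P = [[1, 6], [3, 8]].
After inserting 5: P = [[1, 5], [3, 6], [8]].
After inserting 2: P = [[1, 2], [3, 5], [6], [8]].
After inserting 7: P = [[1, 2, 7], [3, 5], [6], [8]].
After inserting 4: P = [[1, 2, 4], [3, 5, 7], [6], [8]].

The final insertion tableau P = [[1, 2, 4], [3, 5, 7], [6], [8]] has shape [3, 3, 1, 1].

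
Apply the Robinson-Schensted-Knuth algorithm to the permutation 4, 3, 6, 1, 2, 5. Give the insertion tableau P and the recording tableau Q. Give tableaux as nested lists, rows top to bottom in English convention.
Insert each entry of the permutation into P by Schensted row insertion, recording in Q the position of each new cell.

Insert 4: appended to row 1. P = [[4]], Q = [[1]].
Insert 3: 3 bumps 4 from row 1; 4 starts row 2. P = [[3], [4]], Q = [[1], [2]].
Insert 6: appended to row 1. P = [[3, 6], [4]], Q = [[1, 3], [2]].
Insert 1: 1 bumps 3 from row 1; 3 bumps 4 from row 2; 4 starts row 3. P = [[1, 6], [3], [4]], Q = [[1, 3], [2], [4]].
Insert 2: 2 bumps 6 from row 1; 6 appends to row 2. P = [[1, 2], [3, 6], [4]], Q = [[1, 3], [2, 5], [4]].
Insert 5: appended to row 1. P = [[1, 2, 5], [3, 6], [4]], Q = [[1, 3, 6], [2, 5], [4]].

So P = [[1, 2, 5], [3, 6], [4]], Q = [[1, 3, 6], [2, 5], [4]].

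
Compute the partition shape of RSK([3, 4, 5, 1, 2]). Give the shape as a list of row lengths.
Row-insert each entry into an empty tableau.

After inserting 3: P = [[3]].
After inserting 4: P = [[3, 4]].
After inserting 5: P = [[3, 4, 5]].
After inserting 1: P = [[1, 4, 5], [3]].
After inserting 2: P = [[1, 2, 5], [3, 4]].

The final insertion tableau P = [[1, 2, 5], [3, 4]] has shape [3, 2].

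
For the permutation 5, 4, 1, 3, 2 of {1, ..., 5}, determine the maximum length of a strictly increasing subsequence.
2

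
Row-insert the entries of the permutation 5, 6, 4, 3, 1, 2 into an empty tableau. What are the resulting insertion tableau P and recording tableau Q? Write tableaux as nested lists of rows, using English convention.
P = [[1, 2], [3, 6], [4], [5]], Q = [[1, 2], [3, 6], [4], [5]]

Insert each entry of the permutation into P by Schensted row insertion, recording in Q the position of each new cell.

Insert 5: appended to row 1. P = [[5]].
Insert 6: appended to row 1. P = [[5, 6]].
Insert 4: 4 bumps 5 from row 1; 5 starts row 2. P = [[4, 6], [5]].
Insert 3: 3 bumps 4 from row 1; 4 bumps 5 from row 2; 5 starts row 3. P = [[3, 6], [4], [5]].
Insert 1: 1 bumps 3 from row 1; 3 bumps 4 from row 2; 4 bumps 5 from row 3; 5 starts row 4. P = [[1, 6], [3], [4], [5]].
Insert 2: 2 bumps 6 from row 1; 6 appends to row 2. P = [[1, 2], [3, 6], [4], [5]].

So P = [[1, 2], [3, 6], [4], [5]], Q = [[1, 2], [3, 6], [4], [5]].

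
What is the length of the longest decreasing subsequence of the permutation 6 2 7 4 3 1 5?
4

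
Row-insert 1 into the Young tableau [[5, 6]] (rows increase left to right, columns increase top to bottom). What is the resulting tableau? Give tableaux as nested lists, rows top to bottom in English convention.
In row 1, 1 replaces 5 (the leftmost entry greater than 1); 5 is bumped to row 2. 5 starts a new row 2. The new tableau is [[1, 6], [5]].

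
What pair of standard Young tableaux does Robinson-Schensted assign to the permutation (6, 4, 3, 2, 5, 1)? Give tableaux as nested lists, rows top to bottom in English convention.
P = [[1, 5], [2], [3], [4], [6]], Q = [[1, 5], [2], [3], [4], [6]]

Insert each entry of the permutation into P by Schensted row insertion, recording in Q the position of each new cell.

Insert 6: appended to row 1. P = [[6]].
Insert 4: 4 bumps 6 from row 1; 6 starts row 2. P = [[4], [6]].
Insert 3: 3 bumps 4 from row 1; 4 bumps 6 from row 2; 6 starts row 3. P = [[3], [4], [6]].
Insert 2: 2 bumps 3 from row 1; 3 bumps 4 from row 2; 4 bumps 6 from row 3; 6 starts row 4. P = [[2], [3], [4], [6]].
Insert 5: appended to row 1. P = [[2, 5], [3], [4], [6]].
Insert 1: 1 bumps 2 from row 1; 2 bumps 3 from row 2; 3 bumps 4 from row 3; 4 bumps 6 from row 4; 6 starts row 5. P = [[1, 5], [2], [3], [4], [6]].

So P = [[1, 5], [2], [3], [4], [6]], Q = [[1, 5], [2], [3], [4], [6]].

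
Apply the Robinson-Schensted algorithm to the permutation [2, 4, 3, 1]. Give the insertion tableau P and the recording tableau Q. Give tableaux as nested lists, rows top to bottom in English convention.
Insert each entry of the permutation into P by Schensted row insertion, recording in Q the position of each new cell.

Insert 2: appended to row 1. P = [[2]].
Insert 4: appended to row 1. P = [[2, 4]].
Insert 3: 3 bumps 4 from row 1; 4 starts row 2. P = [[2, 3], [4]].
Insert 1: 1 bumps 2 from row 1; 2 bumps 4 from row 2; 4 starts row 3. P = [[1, 3], [2], [4]].

So P = [[1, 3], [2], [4]], Q = [[1, 2], [3], [4]].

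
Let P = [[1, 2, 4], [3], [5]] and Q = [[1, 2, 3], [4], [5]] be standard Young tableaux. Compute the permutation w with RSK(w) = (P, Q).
Reverse the RSK construction: for i from n down to 1, find the cell of Q containing i, remove the entry at that cell from P, and reverse-bump it up through P; the value ejected from row 1 is w(i).

Step i=5: Q has 5 at row 3, column 1; remove 5 from row 3 of P and reverse-bump: 5 enters row 2 and ejects 3; 3 enters row 1 and ejects 2. So w(5) = 2. P is now [[1, 3, 4], [5]].
Step i=4: Q has 4 at row 2, column 1; remove 5 from row 2 of P and reverse-bump: 5 enters row 1 and ejects 4. So w(4) = 4. P is now [[1, 3, 5]].
Step i=3: Q has 3 at row 1, column 3; remove that cell from P, ejecting 5. So w(3) = 5. P is now [[1, 3]].
Step i=2: Q has 2 at row 1, column 2; remove that cell from P, ejecting 3. So w(2) = 3. P is now [[1]].
Step i=1: Q has 1 at row 1, column 1; remove that cell from P, ejecting 1. So w(1) = 1. P is now [].

So w = 1 3 5 4 2.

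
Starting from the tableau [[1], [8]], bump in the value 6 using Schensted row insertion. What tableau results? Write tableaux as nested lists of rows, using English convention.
[[1, 6], [8]]

6 is larger than every entry of row 1, so it is appended to row 1. The new tableau is [[1, 6], [8]].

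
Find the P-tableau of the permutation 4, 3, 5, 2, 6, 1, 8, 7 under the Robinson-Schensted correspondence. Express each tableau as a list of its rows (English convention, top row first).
P = [[1, 5, 6, 7], [2, 8], [3], [4]]

Insert 4: appended to row 1. P = [[4]].
Insert 3: 3 bumps 4 from row 1; 4 starts row 2. P = [[3], [4]].
Insert 5: appended to row 1. P = [[3, 5], [4]].
Insert 2: 2 bumps 3 from row 1; 3 bumps 4 from row 2; 4 starts row 3. P = [[2, 5], [3], [4]].
Insert 6: appended to row 1. P = [[2, 5, 6], [3], [4]].
Insert 1: 1 bumps 2 from row 1; 2 bumps 3 from row 2; 3 bumps 4 from row 3; 4 starts row 4. P = [[1, 5, 6], [2], [3], [4]].
Insert 8: appended to row 1. P = [[1, 5, 6, 8], [2], [3], [4]].
Insert 7: 7 bumps 8 from row 1; 8 appends to row 2. P = [[1, 5, 6, 7], [2, 8], [3], [4]].

So P = [[1, 5, 6, 7], [2, 8], [3], [4]].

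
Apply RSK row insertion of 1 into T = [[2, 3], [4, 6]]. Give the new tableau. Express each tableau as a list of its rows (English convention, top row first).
In row 1, 1 replaces 2 (the leftmost entry greater than 1); 2 is bumped to row 2. In row 2, 2 replaces 4 (the leftmost entry greater than 2); 4 is bumped to row 3. 4 starts a new row 3. The new tableau is [[1, 3], [2, 6], [4]].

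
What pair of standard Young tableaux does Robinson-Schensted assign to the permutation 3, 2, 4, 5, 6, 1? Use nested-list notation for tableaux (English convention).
P = [[1, 4, 5, 6], [2], [3]], Q = [[1, 3, 4, 5], [2], [6]]

Insert each entry of the permutation into P by Schensted row insertion, recording in Q the position of each new cell.

After inserting 3: P = [[3]].
After inserting 2: P = [[2], [3]].
After inserting 4: P = [[2, 4], [3]].
After inserting 5: P = [[2, 4, 5], [3]].
After inserting 6: P = [[2, 4, 5, 6], [3]].
After inserting 1: P = [[1, 4, 5, 6], [2], [3]].

So P = [[1, 4, 5, 6], [2], [3]], Q = [[1, 3, 4, 5], [2], [6]].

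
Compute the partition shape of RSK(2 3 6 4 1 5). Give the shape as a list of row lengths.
Row-insert each entry into an empty tableau.

After inserting 2: P = [[2]].
After inserting 3: P = [[2, 3]].
After inserting 6: P = [[2, 3, 6]].
After inserting 4: P = [[2, 3, 4], [6]].
After inserting 1: P = [[1, 3, 4], [2], [6]].
After inserting 5: P = [[1, 3, 4, 5], [2], [6]].

The final insertion tableau P = [[1, 3, 4, 5], [2], [6]] has shape [4, 1, 1].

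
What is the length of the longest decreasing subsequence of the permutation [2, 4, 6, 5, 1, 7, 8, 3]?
3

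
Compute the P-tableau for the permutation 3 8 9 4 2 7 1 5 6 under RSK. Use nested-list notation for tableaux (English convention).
P = [[1, 4, 5, 6], [2, 7], [3, 9], [8]]

Insert 3: appended to row 1. P = [[3]].
Insert 8: appended to row 1. P = [[3, 8]].
Insert 9: appended to row 1. P = [[3, 8, 9]].
Insert 4: 4 bumps 8 from row 1; 8 starts row 2. P = [[3, 4, 9], [8]].
Insert 2: 2 bumps 3 from row 1; 3 bumps 8 from row 2; 8 starts row 3. P = [[2, 4, 9], [3], [8]].
Insert 7: 7 bumps 9 from row 1; 9 appends to row 2. P = [[2, 4, 7], [3, 9], [8]].
Insert 1: 1 bumps 2 from row 1; 2 bumps 3 from row 2; 3 bumps 8 from row 3; 8 starts row 4. P = [[1, 4, 7], [2, 9], [3], [8]].
Insert 5: 5 bumps 7 from row 1; 7 bumps 9 from row 2; 9 appends to row 3. P = [[1, 4, 5], [2, 7], [3, 9], [8]].
Insert 6: appended to row 1. P = [[1, 4, 5, 6], [2, 7], [3, 9], [8]].

So P = [[1, 4, 5, 6], [2, 7], [3, 9], [8]].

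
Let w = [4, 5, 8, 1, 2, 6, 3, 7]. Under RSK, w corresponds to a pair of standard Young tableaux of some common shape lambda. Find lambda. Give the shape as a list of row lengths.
Row-insert each entry into an empty tableau.

After inserting 4: P = [[4]].
After inserting 5: P = [[4, 5]].
After inserting 8: P = [[4, 5, 8]].
After inserting 1: P = [[1, 5, 8], [4]].
After inserting 2: P = [[1, 2, 8], [4, 5]].
After inserting 6: P = [[1, 2, 6], [4, 5, 8]].
After inserting 3: P = [[1, 2, 3], [4, 5, 6], [8]].
After inserting 7: P = [[1, 2, 3, 7], [4, 5, 6], [8]].

The final insertion tableau P = [[1, 2, 3, 7], [4, 5, 6], [8]] has shape [4, 3, 1].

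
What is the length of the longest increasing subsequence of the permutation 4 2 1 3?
2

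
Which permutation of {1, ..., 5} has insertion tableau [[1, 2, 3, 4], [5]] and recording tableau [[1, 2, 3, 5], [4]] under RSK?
1 2 5 3 4

Reverse the RSK construction: for i from n down to 1, find the cell of Q containing i, remove the entry at that cell from P, and reverse-bump it up through P; the value ejected from row 1 is w(i).

Step i=5: Q has 5 at row 1, column 4; remove that cell from P, ejecting 4. So w(5) = 4. P is now [[1, 2, 3], [5]].
Step i=4: Q has 4 at row 2, column 1; remove 5 from row 2 of P and reverse-bump: 5 enters row 1 and ejects 3. So w(4) = 3. P is now [[1, 2, 5]].
Step i=3: Q has 3 at row 1, column 3; remove that cell from P, ejecting 5. So w(3) = 5. P is now [[1, 2]].
Step i=2: Q has 2 at row 1, column 2; remove that cell from P, ejecting 2. So w(2) = 2. P is now [[1]].
Step i=1: Q has 1 at row 1, column 1; remove that cell from P, ejecting 1. So w(1) = 1. P is now [].

So w = 1 2 5 3 4.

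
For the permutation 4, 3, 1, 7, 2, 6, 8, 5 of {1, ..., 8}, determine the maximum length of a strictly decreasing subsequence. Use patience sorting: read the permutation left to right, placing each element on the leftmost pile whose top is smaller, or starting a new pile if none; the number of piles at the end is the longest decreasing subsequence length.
4: new pile. tops = [4]
3: new pile. tops = [4, 3]
1: new pile. tops = [4, 3, 1]
7: onto pile 1 (replacing 4). tops = [7, 3, 1]
2: onto pile 3 (replacing 1). tops = [7, 3, 2]
6: onto pile 2 (replacing 3). tops = [7, 6, 2]
8: onto pile 1 (replacing 7). tops = [8, 6, 2]
5: onto pile 3 (replacing 2). tops = [8, 6, 5]

3 piles, so the longest decreasing subsequence has length 3.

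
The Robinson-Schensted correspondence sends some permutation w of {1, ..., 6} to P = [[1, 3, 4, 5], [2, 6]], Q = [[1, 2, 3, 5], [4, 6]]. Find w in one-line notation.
Reverse the RSK construction: for i from n down to 1, find the cell of Q containing i, remove the entry at that cell from P, and reverse-bump it up through P; the value ejected from row 1 is w(i).

Step i=6: Q has 6 at row 2, column 2; remove 6 from row 2 of P and reverse-bump: 6 enters row 1 and ejects 5. So w(6) = 5. P is now [[1, 3, 4, 6], [2]].
Step i=5: Q has 5 at row 1, column 4; remove that cell from P, ejecting 6. So w(5) = 6. P is now [[1, 3, 4], [2]].
Step i=4: Q has 4 at row 2, column 1; remove 2 from row 2 of P and reverse-bump: 2 enters row 1 and ejects 1. So w(4) = 1. P is now [[2, 3, 4]].
Step i=3: Q has 3 at row 1, column 3; remove that cell from P, ejecting 4. So w(3) = 4. P is now [[2, 3]].
Step i=2: Q has 2 at row 1, column 2; remove that cell from P, ejecting 3. So w(2) = 3. P is now [[2]].
Step i=1: Q has 1 at row 1, column 1; remove that cell from P, ejecting 2. So w(1) = 2. P is now [].

So w = 2 3 4 1 6 5.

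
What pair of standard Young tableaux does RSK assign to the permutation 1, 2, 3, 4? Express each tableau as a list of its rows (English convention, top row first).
Insert each entry of the permutation into P by Schensted row insertion, recording in Q the position of each new cell.

After inserting 1: P = [[1]].
After inserting 2: P = [[1, 2]].
After inserting 3: P = [[1, 2, 3]].
After inserting 4: P = [[1, 2, 3, 4]].

So P = [[1, 2, 3, 4]], Q = [[1, 2, 3, 4]].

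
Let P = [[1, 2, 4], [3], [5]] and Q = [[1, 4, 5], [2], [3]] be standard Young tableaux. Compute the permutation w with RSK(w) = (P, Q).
Reverse the RSK construction: for i from n down to 1, find the cell of Q containing i, remove the entry at that cell from P, and reverse-bump it up through P; the value ejected from row 1 is w(i).

Step i=5: Q has 5 at row 1, column 3; remove that cell from P, ejecting 4. So w(5) = 4. P is now [[1, 2], [3], [5]].
Step i=4: Q has 4 at row 1, column 2; remove that cell from P, ejecting 2. So w(4) = 2. P is now [[1], [3], [5]].
Step i=3: Q has 3 at row 3, column 1; remove 5 from row 3 of P and reverse-bump: 5 enters row 2 and ejects 3; 3 enters row 1 and ejects 1. So w(3) = 1. P is now [[3], [5]].
Step i=2: Q has 2 at row 2, column 1; remove 5 from row 2 of P and reverse-bump: 5 enters row 1 and ejects 3. So w(2) = 3. P is now [[5]].
Step i=1: Q has 1 at row 1, column 1; remove that cell from P, ejecting 5. So w(1) = 5. P is now [].

So w = 5 3 1 2 4.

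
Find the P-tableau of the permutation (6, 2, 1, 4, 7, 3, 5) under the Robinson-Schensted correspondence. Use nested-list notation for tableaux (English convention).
P = [[1, 3, 5], [2, 4, 7], [6]]

Insert 6: appended to row 1. P = [[6]].
Insert 2: 2 bumps 6 from row 1; 6 starts row 2. P = [[2], [6]].
Insert 1: 1 bumps 2 from row 1; 2 bumps 6 from row 2; 6 starts row 3. P = [[1], [2], [6]].
Insert 4: appended to row 1. P = [[1, 4], [2], [6]].
Insert 7: appended to row 1. P = [[1, 4, 7], [2], [6]].
Insert 3: 3 bumps 4 from row 1; 4 appends to row 2. P = [[1, 3, 7], [2, 4], [6]].
Insert 5: 5 bumps 7 from row 1; 7 appends to row 2. P = [[1, 3, 5], [2, 4, 7], [6]].

So P = [[1, 3, 5], [2, 4, 7], [6]].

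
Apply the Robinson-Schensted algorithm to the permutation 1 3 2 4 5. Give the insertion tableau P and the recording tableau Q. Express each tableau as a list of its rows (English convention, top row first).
Insert each entry of the permutation into P by Schensted row insertion, recording in Q the position of each new cell.

Insert 1: appended to row 1. P = [[1]], Q = [[1]].
Insert 3: appended to row 1. P = [[1, 3]], Q = [[1, 2]].
Insert 2: 2 bumps 3 from row 1; 3 starts row 2. P = [[1, 2], [3]], Q = [[1, 2], [3]].
Insert 4: appended to row 1. P = [[1, 2, 4], [3]], Q = [[1, 2, 4], [3]].
Insert 5: appended to row 1. P = [[1, 2, 4, 5], [3]], Q = [[1, 2, 4, 5], [3]].

So P = [[1, 2, 4, 5], [3]], Q = [[1, 2, 4, 5], [3]].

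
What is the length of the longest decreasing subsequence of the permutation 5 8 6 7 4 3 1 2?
5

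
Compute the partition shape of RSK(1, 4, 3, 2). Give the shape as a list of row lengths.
RSK row insertion gives P = [[1, 2], [3], [4]], which has shape [2, 1, 1].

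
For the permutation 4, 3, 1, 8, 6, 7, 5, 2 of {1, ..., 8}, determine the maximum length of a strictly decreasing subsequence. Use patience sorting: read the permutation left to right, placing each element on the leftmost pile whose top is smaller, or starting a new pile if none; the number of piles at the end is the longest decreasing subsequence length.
4

4: new pile. tops = [4]
3: new pile. tops = [4, 3]
1: new pile. tops = [4, 3, 1]
8: onto pile 1 (replacing 4). tops = [8, 3, 1]
6: onto pile 2 (replacing 3). tops = [8, 6, 1]
7: onto pile 2 (replacing 6). tops = [8, 7, 1]
5: onto pile 3 (replacing 1). tops = [8, 7, 5]
2: new pile. tops = [8, 7, 5, 2]

4 piles, so the longest decreasing subsequence has length 4.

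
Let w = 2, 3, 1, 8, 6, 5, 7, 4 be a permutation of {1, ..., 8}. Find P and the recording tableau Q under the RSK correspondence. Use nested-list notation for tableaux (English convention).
P = [[1, 3, 4, 7], [2, 5], [6], [8]], Q = [[1, 2, 4, 7], [3, 5], [6], [8]]

Insert each entry of the permutation into P by Schensted row insertion, recording in Q the position of each new cell.

Insert 2: appended to row 1. P = [[2]].
Insert 3: appended to row 1. P = [[2, 3]].
Insert 1: 1 bumps 2 from row 1; 2 starts row 2. P = [[1, 3], [2]].
Insert 8: appended to row 1. P = [[1, 3, 8], [2]].
Insert 6: 6 bumps 8 from row 1; 8 appends to row 2. P = [[1, 3, 6], [2, 8]].
Insert 5: 5 bumps 6 from row 1; 6 bumps 8 from row 2; 8 starts row 3. P = [[1, 3, 5], [2, 6], [8]].
Insert 7: appended to row 1. P = [[1, 3, 5, 7], [2, 6], [8]].
Insert 4: 4 bumps 5 from row 1; 5 bumps 6 from row 2; 6 bumps 8 from row 3; 8 starts row 4. P = [[1, 3, 4, 7], [2, 5], [6], [8]].

So P = [[1, 3, 4, 7], [2, 5], [6], [8]], Q = [[1, 2, 4, 7], [3, 5], [6], [8]].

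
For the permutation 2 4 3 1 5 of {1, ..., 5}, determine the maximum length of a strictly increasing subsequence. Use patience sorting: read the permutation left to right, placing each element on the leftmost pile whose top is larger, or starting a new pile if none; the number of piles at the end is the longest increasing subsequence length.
3

2: new pile. tops = [2]
4: new pile. tops = [2, 4]
3: onto pile 2 (replacing 4). tops = [2, 3]
1: onto pile 1 (replacing 2). tops = [1, 3]
5: new pile. tops = [1, 3, 5]

3 piles, so the longest increasing subsequence has length 3.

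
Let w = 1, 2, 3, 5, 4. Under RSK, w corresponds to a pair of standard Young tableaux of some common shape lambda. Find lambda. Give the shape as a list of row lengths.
[4, 1]

Row-insert each entry into an empty tableau.

After inserting 1: P = [[1]].
After inserting 2: P = [[1, 2]].
After inserting 3: P = [[1, 2, 3]].
After inserting 5: P = [[1, 2, 3, 5]].
After inserting 4: P = [[1, 2, 3, 4], [5]].

The final insertion tableau P = [[1, 2, 3, 4], [5]] has shape [4, 1].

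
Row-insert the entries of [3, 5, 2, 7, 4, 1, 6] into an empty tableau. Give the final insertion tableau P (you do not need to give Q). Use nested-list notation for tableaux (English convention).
Insert 3: appended to row 1. P = [[3]].
Insert 5: appended to row 1. P = [[3, 5]].
Insert 2: 2 bumps 3 from row 1; 3 starts row 2. P = [[2, 5], [3]].
Insert 7: appended to row 1. P = [[2, 5, 7], [3]].
Insert 4: 4 bumps 5 from row 1; 5 appends to row 2. P = [[2, 4, 7], [3, 5]].
Insert 1: 1 bumps 2 from row 1; 2 bumps 3 from row 2; 3 starts row 3. P = [[1, 4, 7], [2, 5], [3]].
Insert 6: 6 bumps 7 from row 1; 7 appends to row 2. P = [[1, 4, 6], [2, 5, 7], [3]].

So P = [[1, 4, 6], [2, 5, 7], [3]].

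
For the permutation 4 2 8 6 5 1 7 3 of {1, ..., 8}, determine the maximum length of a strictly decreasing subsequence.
4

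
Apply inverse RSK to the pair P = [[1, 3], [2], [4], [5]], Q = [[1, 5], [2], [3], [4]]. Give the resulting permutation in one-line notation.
Reverse the RSK construction: for i from n down to 1, find the cell of Q containing i, remove the entry at that cell from P, and reverse-bump it up through P; the value ejected from row 1 is w(i).

Step i=5: Q has 5 at row 1, column 2; remove that cell from P, ejecting 3. So w(5) = 3. P is now [[1], [2], [4], [5]].
Step i=4: Q has 4 at row 4, column 1; remove 5 from row 4 of P and reverse-bump: 5 enters row 3 and ejects 4; 4 enters row 2 and ejects 2; 2 enters row 1 and ejects 1. So w(4) = 1. P is now [[2], [4], [5]].
Step i=3: Q has 3 at row 3, column 1; remove 5 from row 3 of P and reverse-bump: 5 enters row 2 and ejects 4; 4 enters row 1 and ejects 2. So w(3) = 2. P is now [[4], [5]].
Step i=2: Q has 2 at row 2, column 1; remove 5 from row 2 of P and reverse-bump: 5 enters row 1 and ejects 4. So w(2) = 4. P is now [[5]].
Step i=1: Q has 1 at row 1, column 1; remove that cell from P, ejecting 5. So w(1) = 5. P is now [].

So w = 5 4 2 1 3.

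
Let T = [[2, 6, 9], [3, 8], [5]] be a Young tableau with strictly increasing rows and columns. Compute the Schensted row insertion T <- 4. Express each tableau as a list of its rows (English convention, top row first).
[[2, 4, 9], [3, 6], [5, 8]]

In row 1, 4 replaces 6 (the leftmost entry greater than 4); 6 is bumped to row 2. In row 2, 6 replaces 8 (the leftmost entry greater than 6); 8 is bumped to row 3. 8 is appended to row 3. The new tableau is [[2, 4, 9], [3, 6], [5, 8]].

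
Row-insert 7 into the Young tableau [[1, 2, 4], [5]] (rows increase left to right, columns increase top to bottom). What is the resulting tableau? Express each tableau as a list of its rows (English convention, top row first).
7 is larger than every entry of row 1, so it is appended to row 1. The new tableau is [[1, 2, 4, 7], [5]].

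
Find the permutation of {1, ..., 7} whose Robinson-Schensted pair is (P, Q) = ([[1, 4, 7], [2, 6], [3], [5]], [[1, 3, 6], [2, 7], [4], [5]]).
Reverse RSK: for i = n, n-1, ..., 1, locate i in Q, remove the corresponding corner cell from P, and reverse-bump its entry up through P; the value ejected from row 1 is w(i).

So w = 5 3 6 2 1 7 4.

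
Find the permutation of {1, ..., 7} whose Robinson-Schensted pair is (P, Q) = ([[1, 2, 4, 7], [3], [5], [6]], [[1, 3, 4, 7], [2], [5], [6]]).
Reverse RSK: for i = n, n-1, ..., 1, locate i in Q, remove the corresponding corner cell from P, and reverse-bump its entry up through P; the value ejected from row 1 is w(i).

So w = 6 1 3 5 4 2 7.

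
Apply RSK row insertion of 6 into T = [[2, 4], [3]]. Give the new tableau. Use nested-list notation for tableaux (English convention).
[[2, 4, 6], [3]]

6 is larger than every entry of row 1, so it is appended to row 1. The new tableau is [[2, 4, 6], [3]].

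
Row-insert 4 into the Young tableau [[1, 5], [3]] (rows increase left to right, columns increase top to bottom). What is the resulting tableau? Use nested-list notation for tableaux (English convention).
In row 1, 4 replaces 5 (the leftmost entry greater than 4); 5 is bumped to row 2. 5 is appended to row 2. The new tableau is [[1, 4], [3, 5]].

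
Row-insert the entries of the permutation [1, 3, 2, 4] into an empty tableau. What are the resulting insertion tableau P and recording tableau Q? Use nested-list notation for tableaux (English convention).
Insert each entry of the permutation into P by Schensted row insertion, recording in Q the position of each new cell.

Insert 1: appended to row 1. P = [[1]].
Insert 3: appended to row 1. P = [[1, 3]].
Insert 2: 2 bumps 3 from row 1; 3 starts row 2. P = [[1, 2], [3]].
Insert 4: appended to row 1. P = [[1, 2, 4], [3]].

So P = [[1, 2, 4], [3]], Q = [[1, 2, 4], [3]].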